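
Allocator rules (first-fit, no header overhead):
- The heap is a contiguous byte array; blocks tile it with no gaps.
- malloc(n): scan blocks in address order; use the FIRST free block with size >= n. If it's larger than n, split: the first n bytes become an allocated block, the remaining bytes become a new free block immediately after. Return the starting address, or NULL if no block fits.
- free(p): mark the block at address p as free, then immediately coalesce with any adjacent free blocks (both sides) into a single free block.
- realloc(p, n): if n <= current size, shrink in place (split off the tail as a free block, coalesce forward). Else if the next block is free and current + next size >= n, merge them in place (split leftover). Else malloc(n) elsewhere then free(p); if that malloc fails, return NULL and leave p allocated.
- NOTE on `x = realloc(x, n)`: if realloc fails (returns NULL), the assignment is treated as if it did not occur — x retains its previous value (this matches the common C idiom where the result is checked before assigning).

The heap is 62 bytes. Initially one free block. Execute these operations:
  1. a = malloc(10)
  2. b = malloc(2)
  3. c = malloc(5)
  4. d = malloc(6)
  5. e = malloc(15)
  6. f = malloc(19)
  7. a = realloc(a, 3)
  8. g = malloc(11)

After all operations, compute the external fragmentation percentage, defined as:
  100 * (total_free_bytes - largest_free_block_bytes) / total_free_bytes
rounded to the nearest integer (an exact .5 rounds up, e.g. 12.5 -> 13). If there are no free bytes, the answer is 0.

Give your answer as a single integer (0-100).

Answer: 42

Derivation:
Op 1: a = malloc(10) -> a = 0; heap: [0-9 ALLOC][10-61 FREE]
Op 2: b = malloc(2) -> b = 10; heap: [0-9 ALLOC][10-11 ALLOC][12-61 FREE]
Op 3: c = malloc(5) -> c = 12; heap: [0-9 ALLOC][10-11 ALLOC][12-16 ALLOC][17-61 FREE]
Op 4: d = malloc(6) -> d = 17; heap: [0-9 ALLOC][10-11 ALLOC][12-16 ALLOC][17-22 ALLOC][23-61 FREE]
Op 5: e = malloc(15) -> e = 23; heap: [0-9 ALLOC][10-11 ALLOC][12-16 ALLOC][17-22 ALLOC][23-37 ALLOC][38-61 FREE]
Op 6: f = malloc(19) -> f = 38; heap: [0-9 ALLOC][10-11 ALLOC][12-16 ALLOC][17-22 ALLOC][23-37 ALLOC][38-56 ALLOC][57-61 FREE]
Op 7: a = realloc(a, 3) -> a = 0; heap: [0-2 ALLOC][3-9 FREE][10-11 ALLOC][12-16 ALLOC][17-22 ALLOC][23-37 ALLOC][38-56 ALLOC][57-61 FREE]
Op 8: g = malloc(11) -> g = NULL; heap: [0-2 ALLOC][3-9 FREE][10-11 ALLOC][12-16 ALLOC][17-22 ALLOC][23-37 ALLOC][38-56 ALLOC][57-61 FREE]
Free blocks: [7 5] total_free=12 largest=7 -> 100*(12-7)/12 = 500/12 ≈ 41.667 -> rounds to 42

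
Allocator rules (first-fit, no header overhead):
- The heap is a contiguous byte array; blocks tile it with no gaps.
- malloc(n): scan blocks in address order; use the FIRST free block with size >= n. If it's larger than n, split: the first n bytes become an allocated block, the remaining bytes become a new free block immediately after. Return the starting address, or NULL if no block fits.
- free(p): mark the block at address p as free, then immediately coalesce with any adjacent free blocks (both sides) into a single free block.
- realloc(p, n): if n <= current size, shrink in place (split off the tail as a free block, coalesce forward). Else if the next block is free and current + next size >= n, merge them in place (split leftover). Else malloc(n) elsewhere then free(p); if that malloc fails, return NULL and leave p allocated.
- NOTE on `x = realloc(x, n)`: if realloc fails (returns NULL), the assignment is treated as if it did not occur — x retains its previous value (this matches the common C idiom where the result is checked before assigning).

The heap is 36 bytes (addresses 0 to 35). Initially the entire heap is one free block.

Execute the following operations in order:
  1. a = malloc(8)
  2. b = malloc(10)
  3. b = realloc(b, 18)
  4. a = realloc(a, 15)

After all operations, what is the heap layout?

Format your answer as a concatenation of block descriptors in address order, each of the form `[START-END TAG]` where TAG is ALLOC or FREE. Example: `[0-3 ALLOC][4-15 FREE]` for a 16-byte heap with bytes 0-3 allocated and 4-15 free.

Answer: [0-7 ALLOC][8-25 ALLOC][26-35 FREE]

Derivation:
Op 1: a = malloc(8) -> a = 0; heap: [0-7 ALLOC][8-35 FREE]
Op 2: b = malloc(10) -> b = 8; heap: [0-7 ALLOC][8-17 ALLOC][18-35 FREE]
Op 3: b = realloc(b, 18) -> b = 8; heap: [0-7 ALLOC][8-25 ALLOC][26-35 FREE]
Op 4: a = realloc(a, 15) -> NULL (a unchanged); heap: [0-7 ALLOC][8-25 ALLOC][26-35 FREE]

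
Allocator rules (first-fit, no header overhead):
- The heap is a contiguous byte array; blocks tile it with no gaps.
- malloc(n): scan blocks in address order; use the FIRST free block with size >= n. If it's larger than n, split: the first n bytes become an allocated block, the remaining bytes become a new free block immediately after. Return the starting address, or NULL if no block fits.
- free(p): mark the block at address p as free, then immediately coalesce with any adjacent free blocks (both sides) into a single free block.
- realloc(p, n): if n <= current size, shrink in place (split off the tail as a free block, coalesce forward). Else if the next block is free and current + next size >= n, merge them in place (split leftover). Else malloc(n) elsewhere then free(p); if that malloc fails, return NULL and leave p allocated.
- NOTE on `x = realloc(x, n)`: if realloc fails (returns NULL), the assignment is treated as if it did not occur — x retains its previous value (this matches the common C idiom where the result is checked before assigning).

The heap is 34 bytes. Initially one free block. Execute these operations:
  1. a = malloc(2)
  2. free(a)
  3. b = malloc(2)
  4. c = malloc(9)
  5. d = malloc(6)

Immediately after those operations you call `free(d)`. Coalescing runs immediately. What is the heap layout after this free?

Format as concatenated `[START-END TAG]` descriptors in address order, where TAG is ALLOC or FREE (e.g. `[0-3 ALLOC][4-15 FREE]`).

Answer: [0-1 ALLOC][2-10 ALLOC][11-33 FREE]

Derivation:
Op 1: a = malloc(2) -> a = 0; heap: [0-1 ALLOC][2-33 FREE]
Op 2: free(a) -> (freed a); heap: [0-33 FREE]
Op 3: b = malloc(2) -> b = 0; heap: [0-1 ALLOC][2-33 FREE]
Op 4: c = malloc(9) -> c = 2; heap: [0-1 ALLOC][2-10 ALLOC][11-33 FREE]
Op 5: d = malloc(6) -> d = 11; heap: [0-1 ALLOC][2-10 ALLOC][11-16 ALLOC][17-33 FREE]
free(d): d = 11 -> block [11-16 ALLOC]; mark free, coalesce with adjacent free neighbors -> [0-1 ALLOC][2-10 ALLOC][11-33 FREE]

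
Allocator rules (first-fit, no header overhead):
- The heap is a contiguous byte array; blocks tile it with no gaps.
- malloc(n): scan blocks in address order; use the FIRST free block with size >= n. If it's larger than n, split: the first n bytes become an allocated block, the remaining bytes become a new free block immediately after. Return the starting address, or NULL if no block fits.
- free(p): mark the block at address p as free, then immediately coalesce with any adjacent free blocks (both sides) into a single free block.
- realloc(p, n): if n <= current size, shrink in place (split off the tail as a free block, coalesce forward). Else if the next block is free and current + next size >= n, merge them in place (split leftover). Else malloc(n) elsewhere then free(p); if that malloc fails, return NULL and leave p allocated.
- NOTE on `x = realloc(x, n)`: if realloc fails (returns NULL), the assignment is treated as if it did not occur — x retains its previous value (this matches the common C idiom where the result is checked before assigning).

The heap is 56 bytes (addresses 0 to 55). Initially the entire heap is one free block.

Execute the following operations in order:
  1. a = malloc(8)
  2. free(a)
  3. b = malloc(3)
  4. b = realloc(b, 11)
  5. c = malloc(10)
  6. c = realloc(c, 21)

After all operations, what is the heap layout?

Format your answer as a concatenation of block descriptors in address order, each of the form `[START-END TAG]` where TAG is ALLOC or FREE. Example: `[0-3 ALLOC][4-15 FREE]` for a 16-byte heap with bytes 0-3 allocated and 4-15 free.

Answer: [0-10 ALLOC][11-31 ALLOC][32-55 FREE]

Derivation:
Op 1: a = malloc(8) -> a = 0; heap: [0-7 ALLOC][8-55 FREE]
Op 2: free(a) -> (freed a); heap: [0-55 FREE]
Op 3: b = malloc(3) -> b = 0; heap: [0-2 ALLOC][3-55 FREE]
Op 4: b = realloc(b, 11) -> b = 0; heap: [0-10 ALLOC][11-55 FREE]
Op 5: c = malloc(10) -> c = 11; heap: [0-10 ALLOC][11-20 ALLOC][21-55 FREE]
Op 6: c = realloc(c, 21) -> c = 11; heap: [0-10 ALLOC][11-31 ALLOC][32-55 FREE]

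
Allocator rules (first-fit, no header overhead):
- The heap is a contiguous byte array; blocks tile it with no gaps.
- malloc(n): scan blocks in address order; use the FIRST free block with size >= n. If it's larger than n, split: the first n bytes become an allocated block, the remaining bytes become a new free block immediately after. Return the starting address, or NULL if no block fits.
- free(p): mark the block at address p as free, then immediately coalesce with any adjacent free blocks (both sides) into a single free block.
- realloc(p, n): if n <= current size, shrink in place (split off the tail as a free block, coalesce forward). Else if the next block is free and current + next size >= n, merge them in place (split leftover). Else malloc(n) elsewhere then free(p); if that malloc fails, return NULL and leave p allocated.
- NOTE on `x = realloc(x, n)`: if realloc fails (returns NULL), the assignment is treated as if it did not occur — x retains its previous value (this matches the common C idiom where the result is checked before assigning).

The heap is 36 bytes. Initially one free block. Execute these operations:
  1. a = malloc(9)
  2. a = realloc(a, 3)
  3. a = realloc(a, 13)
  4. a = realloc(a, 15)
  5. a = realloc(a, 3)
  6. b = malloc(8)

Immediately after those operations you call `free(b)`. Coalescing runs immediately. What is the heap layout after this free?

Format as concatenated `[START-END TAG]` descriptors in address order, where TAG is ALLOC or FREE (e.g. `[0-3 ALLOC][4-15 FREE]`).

Op 1: a = malloc(9) -> a = 0; heap: [0-8 ALLOC][9-35 FREE]
Op 2: a = realloc(a, 3) -> a = 0; heap: [0-2 ALLOC][3-35 FREE]
Op 3: a = realloc(a, 13) -> a = 0; heap: [0-12 ALLOC][13-35 FREE]
Op 4: a = realloc(a, 15) -> a = 0; heap: [0-14 ALLOC][15-35 FREE]
Op 5: a = realloc(a, 3) -> a = 0; heap: [0-2 ALLOC][3-35 FREE]
Op 6: b = malloc(8) -> b = 3; heap: [0-2 ALLOC][3-10 ALLOC][11-35 FREE]
free(b): b = 3 -> block [3-10 ALLOC]; mark free, coalesce with adjacent free neighbors -> [0-2 ALLOC][3-35 FREE]

Answer: [0-2 ALLOC][3-35 FREE]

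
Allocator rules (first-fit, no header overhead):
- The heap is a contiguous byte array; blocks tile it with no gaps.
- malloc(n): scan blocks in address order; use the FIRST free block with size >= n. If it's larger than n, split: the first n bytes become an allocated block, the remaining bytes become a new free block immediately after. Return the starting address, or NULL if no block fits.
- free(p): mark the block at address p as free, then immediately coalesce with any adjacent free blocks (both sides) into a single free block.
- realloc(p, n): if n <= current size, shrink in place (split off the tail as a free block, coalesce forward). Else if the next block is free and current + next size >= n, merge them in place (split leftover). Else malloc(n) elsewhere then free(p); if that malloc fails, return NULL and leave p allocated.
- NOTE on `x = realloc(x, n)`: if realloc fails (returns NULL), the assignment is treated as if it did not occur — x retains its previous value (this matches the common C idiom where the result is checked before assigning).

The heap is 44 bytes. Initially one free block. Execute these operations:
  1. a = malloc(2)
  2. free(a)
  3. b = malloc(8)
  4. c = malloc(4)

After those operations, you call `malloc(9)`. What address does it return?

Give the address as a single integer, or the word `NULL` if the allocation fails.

Op 1: a = malloc(2) -> a = 0; heap: [0-1 ALLOC][2-43 FREE]
Op 2: free(a) -> (freed a); heap: [0-43 FREE]
Op 3: b = malloc(8) -> b = 0; heap: [0-7 ALLOC][8-43 FREE]
Op 4: c = malloc(4) -> c = 8; heap: [0-7 ALLOC][8-11 ALLOC][12-43 FREE]
malloc(9): first-fit scan over [0-7 ALLOC][8-11 ALLOC][12-43 FREE] -> 12

Answer: 12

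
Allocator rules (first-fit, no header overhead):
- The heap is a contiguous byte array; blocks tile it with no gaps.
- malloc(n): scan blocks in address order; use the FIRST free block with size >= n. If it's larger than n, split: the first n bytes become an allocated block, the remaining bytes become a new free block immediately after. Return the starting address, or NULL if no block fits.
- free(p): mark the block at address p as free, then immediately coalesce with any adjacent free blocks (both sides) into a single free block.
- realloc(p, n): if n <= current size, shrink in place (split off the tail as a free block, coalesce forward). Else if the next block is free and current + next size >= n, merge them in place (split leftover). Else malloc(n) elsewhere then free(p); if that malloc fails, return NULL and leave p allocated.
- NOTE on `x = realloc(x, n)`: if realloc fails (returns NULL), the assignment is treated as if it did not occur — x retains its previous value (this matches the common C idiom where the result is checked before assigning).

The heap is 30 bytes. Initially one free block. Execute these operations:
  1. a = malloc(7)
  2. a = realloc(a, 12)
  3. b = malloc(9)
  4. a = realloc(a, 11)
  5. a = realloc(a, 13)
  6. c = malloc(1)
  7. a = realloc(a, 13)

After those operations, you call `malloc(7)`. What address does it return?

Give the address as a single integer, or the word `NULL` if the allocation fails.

Op 1: a = malloc(7) -> a = 0; heap: [0-6 ALLOC][7-29 FREE]
Op 2: a = realloc(a, 12) -> a = 0; heap: [0-11 ALLOC][12-29 FREE]
Op 3: b = malloc(9) -> b = 12; heap: [0-11 ALLOC][12-20 ALLOC][21-29 FREE]
Op 4: a = realloc(a, 11) -> a = 0; heap: [0-10 ALLOC][11-11 FREE][12-20 ALLOC][21-29 FREE]
Op 5: a = realloc(a, 13) -> NULL (a unchanged); heap: [0-10 ALLOC][11-11 FREE][12-20 ALLOC][21-29 FREE]
Op 6: c = malloc(1) -> c = 11; heap: [0-10 ALLOC][11-11 ALLOC][12-20 ALLOC][21-29 FREE]
Op 7: a = realloc(a, 13) -> NULL (a unchanged); heap: [0-10 ALLOC][11-11 ALLOC][12-20 ALLOC][21-29 FREE]
malloc(7): first-fit scan over [0-10 ALLOC][11-11 ALLOC][12-20 ALLOC][21-29 FREE] -> 21

Answer: 21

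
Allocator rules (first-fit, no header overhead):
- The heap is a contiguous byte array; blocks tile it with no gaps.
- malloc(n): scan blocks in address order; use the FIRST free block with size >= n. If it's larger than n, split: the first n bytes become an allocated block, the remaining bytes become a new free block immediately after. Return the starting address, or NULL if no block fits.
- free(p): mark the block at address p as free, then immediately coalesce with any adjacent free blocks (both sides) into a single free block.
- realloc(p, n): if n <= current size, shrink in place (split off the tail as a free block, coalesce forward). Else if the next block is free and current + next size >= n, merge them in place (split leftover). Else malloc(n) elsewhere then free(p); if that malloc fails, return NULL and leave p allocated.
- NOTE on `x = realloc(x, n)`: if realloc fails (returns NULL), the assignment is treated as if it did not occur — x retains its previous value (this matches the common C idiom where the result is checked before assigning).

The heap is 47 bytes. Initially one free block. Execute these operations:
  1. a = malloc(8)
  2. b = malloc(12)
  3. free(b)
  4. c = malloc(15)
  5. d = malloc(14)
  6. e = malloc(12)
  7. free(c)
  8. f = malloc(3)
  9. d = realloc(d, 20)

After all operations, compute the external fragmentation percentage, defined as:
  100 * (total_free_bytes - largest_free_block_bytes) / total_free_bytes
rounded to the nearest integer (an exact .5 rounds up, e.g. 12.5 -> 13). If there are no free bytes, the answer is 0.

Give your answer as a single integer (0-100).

Answer: 25

Derivation:
Op 1: a = malloc(8) -> a = 0; heap: [0-7 ALLOC][8-46 FREE]
Op 2: b = malloc(12) -> b = 8; heap: [0-7 ALLOC][8-19 ALLOC][20-46 FREE]
Op 3: free(b) -> (freed b); heap: [0-7 ALLOC][8-46 FREE]
Op 4: c = malloc(15) -> c = 8; heap: [0-7 ALLOC][8-22 ALLOC][23-46 FREE]
Op 5: d = malloc(14) -> d = 23; heap: [0-7 ALLOC][8-22 ALLOC][23-36 ALLOC][37-46 FREE]
Op 6: e = malloc(12) -> e = NULL; heap: [0-7 ALLOC][8-22 ALLOC][23-36 ALLOC][37-46 FREE]
Op 7: free(c) -> (freed c); heap: [0-7 ALLOC][8-22 FREE][23-36 ALLOC][37-46 FREE]
Op 8: f = malloc(3) -> f = 8; heap: [0-7 ALLOC][8-10 ALLOC][11-22 FREE][23-36 ALLOC][37-46 FREE]
Op 9: d = realloc(d, 20) -> d = 23; heap: [0-7 ALLOC][8-10 ALLOC][11-22 FREE][23-42 ALLOC][43-46 FREE]
Free blocks: [12 4] total_free=16 largest=12 -> 100*(16-12)/16 = 400/16 = 25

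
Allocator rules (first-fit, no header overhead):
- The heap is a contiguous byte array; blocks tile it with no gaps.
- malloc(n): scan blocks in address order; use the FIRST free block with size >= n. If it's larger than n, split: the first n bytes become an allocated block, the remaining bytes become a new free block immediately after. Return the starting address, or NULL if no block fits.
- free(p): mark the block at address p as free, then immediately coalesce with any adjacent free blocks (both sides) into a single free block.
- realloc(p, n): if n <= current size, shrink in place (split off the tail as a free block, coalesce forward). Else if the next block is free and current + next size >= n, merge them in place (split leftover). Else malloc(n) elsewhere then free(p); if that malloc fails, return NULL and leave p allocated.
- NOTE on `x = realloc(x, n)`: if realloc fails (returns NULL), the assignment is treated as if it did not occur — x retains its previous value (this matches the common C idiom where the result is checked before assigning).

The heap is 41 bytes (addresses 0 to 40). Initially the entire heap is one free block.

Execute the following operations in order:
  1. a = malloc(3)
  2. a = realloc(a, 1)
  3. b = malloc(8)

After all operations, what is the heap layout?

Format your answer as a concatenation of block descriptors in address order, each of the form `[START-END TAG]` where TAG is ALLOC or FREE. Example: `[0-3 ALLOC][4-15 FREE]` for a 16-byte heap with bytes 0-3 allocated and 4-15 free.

Op 1: a = malloc(3) -> a = 0; heap: [0-2 ALLOC][3-40 FREE]
Op 2: a = realloc(a, 1) -> a = 0; heap: [0-0 ALLOC][1-40 FREE]
Op 3: b = malloc(8) -> b = 1; heap: [0-0 ALLOC][1-8 ALLOC][9-40 FREE]

Answer: [0-0 ALLOC][1-8 ALLOC][9-40 FREE]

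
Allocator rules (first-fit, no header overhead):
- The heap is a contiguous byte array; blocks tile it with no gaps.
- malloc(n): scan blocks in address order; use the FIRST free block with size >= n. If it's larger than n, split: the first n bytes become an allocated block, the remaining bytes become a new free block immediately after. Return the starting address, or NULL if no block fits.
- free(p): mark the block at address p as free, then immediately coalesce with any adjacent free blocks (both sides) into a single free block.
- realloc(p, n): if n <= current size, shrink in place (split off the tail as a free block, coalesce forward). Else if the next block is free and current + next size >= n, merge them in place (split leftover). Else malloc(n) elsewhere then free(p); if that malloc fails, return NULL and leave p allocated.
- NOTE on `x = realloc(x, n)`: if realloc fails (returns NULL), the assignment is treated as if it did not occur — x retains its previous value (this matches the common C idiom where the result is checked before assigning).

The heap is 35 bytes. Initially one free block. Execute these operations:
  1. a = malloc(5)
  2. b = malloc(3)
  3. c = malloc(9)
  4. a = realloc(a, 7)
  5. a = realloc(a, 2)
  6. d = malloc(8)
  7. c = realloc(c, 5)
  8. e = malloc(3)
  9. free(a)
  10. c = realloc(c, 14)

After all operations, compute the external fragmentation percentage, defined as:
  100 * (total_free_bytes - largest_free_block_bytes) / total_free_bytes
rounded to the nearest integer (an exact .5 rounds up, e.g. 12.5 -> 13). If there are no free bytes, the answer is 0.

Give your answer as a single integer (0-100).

Op 1: a = malloc(5) -> a = 0; heap: [0-4 ALLOC][5-34 FREE]
Op 2: b = malloc(3) -> b = 5; heap: [0-4 ALLOC][5-7 ALLOC][8-34 FREE]
Op 3: c = malloc(9) -> c = 8; heap: [0-4 ALLOC][5-7 ALLOC][8-16 ALLOC][17-34 FREE]
Op 4: a = realloc(a, 7) -> a = 17; heap: [0-4 FREE][5-7 ALLOC][8-16 ALLOC][17-23 ALLOC][24-34 FREE]
Op 5: a = realloc(a, 2) -> a = 17; heap: [0-4 FREE][5-7 ALLOC][8-16 ALLOC][17-18 ALLOC][19-34 FREE]
Op 6: d = malloc(8) -> d = 19; heap: [0-4 FREE][5-7 ALLOC][8-16 ALLOC][17-18 ALLOC][19-26 ALLOC][27-34 FREE]
Op 7: c = realloc(c, 5) -> c = 8; heap: [0-4 FREE][5-7 ALLOC][8-12 ALLOC][13-16 FREE][17-18 ALLOC][19-26 ALLOC][27-34 FREE]
Op 8: e = malloc(3) -> e = 0; heap: [0-2 ALLOC][3-4 FREE][5-7 ALLOC][8-12 ALLOC][13-16 FREE][17-18 ALLOC][19-26 ALLOC][27-34 FREE]
Op 9: free(a) -> (freed a); heap: [0-2 ALLOC][3-4 FREE][5-7 ALLOC][8-12 ALLOC][13-18 FREE][19-26 ALLOC][27-34 FREE]
Op 10: c = realloc(c, 14) -> NULL (c unchanged); heap: [0-2 ALLOC][3-4 FREE][5-7 ALLOC][8-12 ALLOC][13-18 FREE][19-26 ALLOC][27-34 FREE]
Free blocks: [2 6 8] total_free=16 largest=8 -> 100*(16-8)/16 = 800/16 = 50

Answer: 50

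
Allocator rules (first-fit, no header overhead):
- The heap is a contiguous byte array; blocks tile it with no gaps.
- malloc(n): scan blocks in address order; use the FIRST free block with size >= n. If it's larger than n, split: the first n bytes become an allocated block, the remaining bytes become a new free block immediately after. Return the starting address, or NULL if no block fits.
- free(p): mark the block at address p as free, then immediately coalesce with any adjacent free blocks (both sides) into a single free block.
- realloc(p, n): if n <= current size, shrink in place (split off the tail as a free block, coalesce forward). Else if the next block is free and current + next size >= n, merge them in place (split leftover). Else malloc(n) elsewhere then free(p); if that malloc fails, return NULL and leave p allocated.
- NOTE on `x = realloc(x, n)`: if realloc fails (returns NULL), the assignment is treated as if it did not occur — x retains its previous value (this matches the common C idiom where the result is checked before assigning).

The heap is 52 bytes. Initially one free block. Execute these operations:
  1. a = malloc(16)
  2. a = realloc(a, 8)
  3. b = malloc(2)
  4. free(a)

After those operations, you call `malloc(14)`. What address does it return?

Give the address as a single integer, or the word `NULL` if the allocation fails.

Op 1: a = malloc(16) -> a = 0; heap: [0-15 ALLOC][16-51 FREE]
Op 2: a = realloc(a, 8) -> a = 0; heap: [0-7 ALLOC][8-51 FREE]
Op 3: b = malloc(2) -> b = 8; heap: [0-7 ALLOC][8-9 ALLOC][10-51 FREE]
Op 4: free(a) -> (freed a); heap: [0-7 FREE][8-9 ALLOC][10-51 FREE]
malloc(14): first-fit scan over [0-7 FREE][8-9 ALLOC][10-51 FREE] -> 10

Answer: 10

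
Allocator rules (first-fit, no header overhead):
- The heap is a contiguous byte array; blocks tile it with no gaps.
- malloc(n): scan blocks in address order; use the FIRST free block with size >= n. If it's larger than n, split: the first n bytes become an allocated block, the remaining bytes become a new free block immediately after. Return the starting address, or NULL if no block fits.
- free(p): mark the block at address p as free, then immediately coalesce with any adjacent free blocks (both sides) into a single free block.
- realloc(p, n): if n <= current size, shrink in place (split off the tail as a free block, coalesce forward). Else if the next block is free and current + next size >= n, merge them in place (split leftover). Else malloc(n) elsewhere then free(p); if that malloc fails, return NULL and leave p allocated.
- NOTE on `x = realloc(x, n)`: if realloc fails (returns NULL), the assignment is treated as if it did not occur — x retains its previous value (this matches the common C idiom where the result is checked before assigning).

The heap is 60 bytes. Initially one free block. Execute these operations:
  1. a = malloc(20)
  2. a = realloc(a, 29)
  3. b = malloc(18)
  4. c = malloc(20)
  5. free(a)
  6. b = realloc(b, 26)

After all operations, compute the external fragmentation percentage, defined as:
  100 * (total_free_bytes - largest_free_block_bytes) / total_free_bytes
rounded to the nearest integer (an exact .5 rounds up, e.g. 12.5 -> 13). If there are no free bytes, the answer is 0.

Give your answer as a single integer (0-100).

Answer: 15

Derivation:
Op 1: a = malloc(20) -> a = 0; heap: [0-19 ALLOC][20-59 FREE]
Op 2: a = realloc(a, 29) -> a = 0; heap: [0-28 ALLOC][29-59 FREE]
Op 3: b = malloc(18) -> b = 29; heap: [0-28 ALLOC][29-46 ALLOC][47-59 FREE]
Op 4: c = malloc(20) -> c = NULL; heap: [0-28 ALLOC][29-46 ALLOC][47-59 FREE]
Op 5: free(a) -> (freed a); heap: [0-28 FREE][29-46 ALLOC][47-59 FREE]
Op 6: b = realloc(b, 26) -> b = 29; heap: [0-28 FREE][29-54 ALLOC][55-59 FREE]
Free blocks: [29 5] total_free=34 largest=29 -> 100*(34-29)/34 = 500/34 ≈ 14.706 -> rounds to 15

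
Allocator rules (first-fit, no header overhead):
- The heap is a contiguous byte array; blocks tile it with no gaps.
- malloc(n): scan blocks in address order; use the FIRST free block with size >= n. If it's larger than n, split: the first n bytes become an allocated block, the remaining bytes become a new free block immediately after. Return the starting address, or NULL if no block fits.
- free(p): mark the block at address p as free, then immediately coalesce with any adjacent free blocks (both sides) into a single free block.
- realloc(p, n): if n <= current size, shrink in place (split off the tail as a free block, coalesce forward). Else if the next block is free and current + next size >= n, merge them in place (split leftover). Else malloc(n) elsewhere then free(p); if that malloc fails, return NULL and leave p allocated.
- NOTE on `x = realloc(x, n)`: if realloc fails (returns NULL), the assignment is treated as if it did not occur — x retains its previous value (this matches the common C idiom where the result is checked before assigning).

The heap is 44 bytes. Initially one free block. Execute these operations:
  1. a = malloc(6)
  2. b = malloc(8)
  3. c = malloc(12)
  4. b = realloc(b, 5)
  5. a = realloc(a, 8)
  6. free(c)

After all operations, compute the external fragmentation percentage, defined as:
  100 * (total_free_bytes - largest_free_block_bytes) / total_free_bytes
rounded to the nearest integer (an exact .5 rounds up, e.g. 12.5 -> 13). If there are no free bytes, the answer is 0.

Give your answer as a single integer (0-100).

Answer: 52

Derivation:
Op 1: a = malloc(6) -> a = 0; heap: [0-5 ALLOC][6-43 FREE]
Op 2: b = malloc(8) -> b = 6; heap: [0-5 ALLOC][6-13 ALLOC][14-43 FREE]
Op 3: c = malloc(12) -> c = 14; heap: [0-5 ALLOC][6-13 ALLOC][14-25 ALLOC][26-43 FREE]
Op 4: b = realloc(b, 5) -> b = 6; heap: [0-5 ALLOC][6-10 ALLOC][11-13 FREE][14-25 ALLOC][26-43 FREE]
Op 5: a = realloc(a, 8) -> a = 26; heap: [0-5 FREE][6-10 ALLOC][11-13 FREE][14-25 ALLOC][26-33 ALLOC][34-43 FREE]
Op 6: free(c) -> (freed c); heap: [0-5 FREE][6-10 ALLOC][11-25 FREE][26-33 ALLOC][34-43 FREE]
Free blocks: [6 15 10] total_free=31 largest=15 -> 100*(31-15)/31 = 1600/31 ≈ 51.613 -> rounds to 52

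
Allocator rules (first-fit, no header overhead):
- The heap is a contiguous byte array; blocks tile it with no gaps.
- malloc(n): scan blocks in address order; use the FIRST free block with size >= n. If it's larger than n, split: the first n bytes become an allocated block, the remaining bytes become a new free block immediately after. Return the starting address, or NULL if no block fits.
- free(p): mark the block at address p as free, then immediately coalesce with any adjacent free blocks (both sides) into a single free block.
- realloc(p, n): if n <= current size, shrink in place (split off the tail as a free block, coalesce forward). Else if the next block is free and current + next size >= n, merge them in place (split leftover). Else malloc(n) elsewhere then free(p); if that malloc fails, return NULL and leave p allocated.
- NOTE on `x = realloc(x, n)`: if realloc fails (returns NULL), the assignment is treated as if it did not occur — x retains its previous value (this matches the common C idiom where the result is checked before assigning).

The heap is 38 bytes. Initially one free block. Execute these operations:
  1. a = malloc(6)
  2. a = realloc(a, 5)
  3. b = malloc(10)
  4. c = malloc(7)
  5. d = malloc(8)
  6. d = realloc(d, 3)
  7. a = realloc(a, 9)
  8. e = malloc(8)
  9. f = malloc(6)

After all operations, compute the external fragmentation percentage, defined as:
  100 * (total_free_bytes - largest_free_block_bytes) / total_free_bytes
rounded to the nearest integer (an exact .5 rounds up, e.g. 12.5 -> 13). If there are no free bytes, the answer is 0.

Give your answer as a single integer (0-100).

Op 1: a = malloc(6) -> a = 0; heap: [0-5 ALLOC][6-37 FREE]
Op 2: a = realloc(a, 5) -> a = 0; heap: [0-4 ALLOC][5-37 FREE]
Op 3: b = malloc(10) -> b = 5; heap: [0-4 ALLOC][5-14 ALLOC][15-37 FREE]
Op 4: c = malloc(7) -> c = 15; heap: [0-4 ALLOC][5-14 ALLOC][15-21 ALLOC][22-37 FREE]
Op 5: d = malloc(8) -> d = 22; heap: [0-4 ALLOC][5-14 ALLOC][15-21 ALLOC][22-29 ALLOC][30-37 FREE]
Op 6: d = realloc(d, 3) -> d = 22; heap: [0-4 ALLOC][5-14 ALLOC][15-21 ALLOC][22-24 ALLOC][25-37 FREE]
Op 7: a = realloc(a, 9) -> a = 25; heap: [0-4 FREE][5-14 ALLOC][15-21 ALLOC][22-24 ALLOC][25-33 ALLOC][34-37 FREE]
Op 8: e = malloc(8) -> e = NULL; heap: [0-4 FREE][5-14 ALLOC][15-21 ALLOC][22-24 ALLOC][25-33 ALLOC][34-37 FREE]
Op 9: f = malloc(6) -> f = NULL; heap: [0-4 FREE][5-14 ALLOC][15-21 ALLOC][22-24 ALLOC][25-33 ALLOC][34-37 FREE]
Free blocks: [5 4] total_free=9 largest=5 -> 100*(9-5)/9 = 400/9 ≈ 44.444 -> rounds to 44

Answer: 44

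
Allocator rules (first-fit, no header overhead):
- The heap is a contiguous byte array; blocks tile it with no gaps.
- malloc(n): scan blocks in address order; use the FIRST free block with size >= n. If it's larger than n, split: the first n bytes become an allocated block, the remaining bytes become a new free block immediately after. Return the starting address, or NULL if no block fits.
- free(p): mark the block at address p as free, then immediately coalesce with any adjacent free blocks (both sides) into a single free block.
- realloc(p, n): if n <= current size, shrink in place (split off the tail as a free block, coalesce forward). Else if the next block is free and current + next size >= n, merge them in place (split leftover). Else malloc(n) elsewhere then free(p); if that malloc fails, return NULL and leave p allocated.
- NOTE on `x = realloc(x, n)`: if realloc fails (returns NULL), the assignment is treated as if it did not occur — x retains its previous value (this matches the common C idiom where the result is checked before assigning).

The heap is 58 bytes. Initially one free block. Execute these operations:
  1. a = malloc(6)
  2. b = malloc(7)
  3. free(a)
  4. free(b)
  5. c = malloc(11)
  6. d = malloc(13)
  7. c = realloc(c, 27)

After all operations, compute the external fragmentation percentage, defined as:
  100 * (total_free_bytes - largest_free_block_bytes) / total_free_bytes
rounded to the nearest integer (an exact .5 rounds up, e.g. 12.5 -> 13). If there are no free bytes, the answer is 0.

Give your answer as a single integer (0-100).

Op 1: a = malloc(6) -> a = 0; heap: [0-5 ALLOC][6-57 FREE]
Op 2: b = malloc(7) -> b = 6; heap: [0-5 ALLOC][6-12 ALLOC][13-57 FREE]
Op 3: free(a) -> (freed a); heap: [0-5 FREE][6-12 ALLOC][13-57 FREE]
Op 4: free(b) -> (freed b); heap: [0-57 FREE]
Op 5: c = malloc(11) -> c = 0; heap: [0-10 ALLOC][11-57 FREE]
Op 6: d = malloc(13) -> d = 11; heap: [0-10 ALLOC][11-23 ALLOC][24-57 FREE]
Op 7: c = realloc(c, 27) -> c = 24; heap: [0-10 FREE][11-23 ALLOC][24-50 ALLOC][51-57 FREE]
Free blocks: [11 7] total_free=18 largest=11 -> 100*(18-11)/18 = 700/18 ≈ 38.889 -> rounds to 39

Answer: 39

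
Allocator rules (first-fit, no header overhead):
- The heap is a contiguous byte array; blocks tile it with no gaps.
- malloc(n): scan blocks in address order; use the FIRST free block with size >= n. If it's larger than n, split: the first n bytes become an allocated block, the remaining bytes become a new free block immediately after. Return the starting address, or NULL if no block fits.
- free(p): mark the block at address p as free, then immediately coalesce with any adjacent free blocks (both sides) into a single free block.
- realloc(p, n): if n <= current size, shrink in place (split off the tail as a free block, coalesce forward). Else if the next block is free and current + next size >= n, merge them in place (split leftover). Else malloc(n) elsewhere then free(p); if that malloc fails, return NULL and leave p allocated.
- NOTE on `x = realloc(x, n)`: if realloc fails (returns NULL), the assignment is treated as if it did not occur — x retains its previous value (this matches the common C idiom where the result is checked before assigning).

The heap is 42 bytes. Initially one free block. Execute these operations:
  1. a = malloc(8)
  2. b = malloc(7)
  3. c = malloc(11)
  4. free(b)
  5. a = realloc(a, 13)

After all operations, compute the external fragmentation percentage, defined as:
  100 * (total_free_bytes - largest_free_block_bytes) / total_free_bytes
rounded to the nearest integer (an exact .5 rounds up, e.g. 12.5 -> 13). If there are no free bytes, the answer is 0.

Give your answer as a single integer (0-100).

Answer: 11

Derivation:
Op 1: a = malloc(8) -> a = 0; heap: [0-7 ALLOC][8-41 FREE]
Op 2: b = malloc(7) -> b = 8; heap: [0-7 ALLOC][8-14 ALLOC][15-41 FREE]
Op 3: c = malloc(11) -> c = 15; heap: [0-7 ALLOC][8-14 ALLOC][15-25 ALLOC][26-41 FREE]
Op 4: free(b) -> (freed b); heap: [0-7 ALLOC][8-14 FREE][15-25 ALLOC][26-41 FREE]
Op 5: a = realloc(a, 13) -> a = 0; heap: [0-12 ALLOC][13-14 FREE][15-25 ALLOC][26-41 FREE]
Free blocks: [2 16] total_free=18 largest=16 -> 100*(18-16)/18 = 200/18 ≈ 11.111 -> rounds to 11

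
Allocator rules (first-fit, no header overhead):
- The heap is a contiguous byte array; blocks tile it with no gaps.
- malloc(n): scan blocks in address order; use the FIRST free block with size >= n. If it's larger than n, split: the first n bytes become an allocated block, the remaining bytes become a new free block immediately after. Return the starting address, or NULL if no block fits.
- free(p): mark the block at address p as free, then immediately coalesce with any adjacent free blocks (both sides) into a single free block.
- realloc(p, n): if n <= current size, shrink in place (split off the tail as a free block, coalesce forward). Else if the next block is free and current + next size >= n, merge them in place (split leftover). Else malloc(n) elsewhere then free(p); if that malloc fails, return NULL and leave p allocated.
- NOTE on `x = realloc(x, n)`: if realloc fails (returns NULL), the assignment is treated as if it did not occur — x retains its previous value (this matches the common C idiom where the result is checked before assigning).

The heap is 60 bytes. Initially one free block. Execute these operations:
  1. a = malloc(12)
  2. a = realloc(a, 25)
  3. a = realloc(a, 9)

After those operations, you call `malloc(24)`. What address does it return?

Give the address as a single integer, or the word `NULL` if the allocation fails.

Answer: 9

Derivation:
Op 1: a = malloc(12) -> a = 0; heap: [0-11 ALLOC][12-59 FREE]
Op 2: a = realloc(a, 25) -> a = 0; heap: [0-24 ALLOC][25-59 FREE]
Op 3: a = realloc(a, 9) -> a = 0; heap: [0-8 ALLOC][9-59 FREE]
malloc(24): first-fit scan over [0-8 ALLOC][9-59 FREE] -> 9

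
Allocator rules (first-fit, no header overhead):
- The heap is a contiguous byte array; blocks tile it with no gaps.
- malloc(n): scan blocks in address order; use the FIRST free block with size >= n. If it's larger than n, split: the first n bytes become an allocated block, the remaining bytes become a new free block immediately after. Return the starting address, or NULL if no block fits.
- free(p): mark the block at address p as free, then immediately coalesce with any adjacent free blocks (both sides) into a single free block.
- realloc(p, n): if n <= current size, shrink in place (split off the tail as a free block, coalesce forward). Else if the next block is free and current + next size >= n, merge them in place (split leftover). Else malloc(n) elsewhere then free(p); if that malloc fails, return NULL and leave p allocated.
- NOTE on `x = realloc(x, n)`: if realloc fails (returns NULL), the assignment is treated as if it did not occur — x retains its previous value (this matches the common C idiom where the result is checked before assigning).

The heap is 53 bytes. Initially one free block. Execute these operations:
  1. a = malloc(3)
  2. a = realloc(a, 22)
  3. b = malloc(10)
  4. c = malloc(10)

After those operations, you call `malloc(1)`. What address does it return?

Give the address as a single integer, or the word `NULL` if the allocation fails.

Op 1: a = malloc(3) -> a = 0; heap: [0-2 ALLOC][3-52 FREE]
Op 2: a = realloc(a, 22) -> a = 0; heap: [0-21 ALLOC][22-52 FREE]
Op 3: b = malloc(10) -> b = 22; heap: [0-21 ALLOC][22-31 ALLOC][32-52 FREE]
Op 4: c = malloc(10) -> c = 32; heap: [0-21 ALLOC][22-31 ALLOC][32-41 ALLOC][42-52 FREE]
malloc(1): first-fit scan over [0-21 ALLOC][22-31 ALLOC][32-41 ALLOC][42-52 FREE] -> 42

Answer: 42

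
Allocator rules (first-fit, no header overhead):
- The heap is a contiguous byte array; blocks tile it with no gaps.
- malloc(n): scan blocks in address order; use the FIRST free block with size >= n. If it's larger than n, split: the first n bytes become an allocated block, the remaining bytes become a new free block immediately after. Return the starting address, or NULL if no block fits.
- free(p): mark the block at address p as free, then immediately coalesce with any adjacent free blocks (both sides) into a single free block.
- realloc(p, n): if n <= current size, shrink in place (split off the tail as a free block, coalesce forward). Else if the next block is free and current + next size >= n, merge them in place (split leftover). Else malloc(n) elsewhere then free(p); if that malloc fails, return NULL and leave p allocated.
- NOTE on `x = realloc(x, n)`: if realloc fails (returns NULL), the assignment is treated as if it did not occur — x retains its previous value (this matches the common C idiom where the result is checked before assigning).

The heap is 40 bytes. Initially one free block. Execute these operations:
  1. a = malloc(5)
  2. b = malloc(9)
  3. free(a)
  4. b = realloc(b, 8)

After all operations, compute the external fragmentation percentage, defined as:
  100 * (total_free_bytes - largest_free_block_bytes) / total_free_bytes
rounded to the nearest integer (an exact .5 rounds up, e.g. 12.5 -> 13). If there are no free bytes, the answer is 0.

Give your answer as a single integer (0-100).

Op 1: a = malloc(5) -> a = 0; heap: [0-4 ALLOC][5-39 FREE]
Op 2: b = malloc(9) -> b = 5; heap: [0-4 ALLOC][5-13 ALLOC][14-39 FREE]
Op 3: free(a) -> (freed a); heap: [0-4 FREE][5-13 ALLOC][14-39 FREE]
Op 4: b = realloc(b, 8) -> b = 5; heap: [0-4 FREE][5-12 ALLOC][13-39 FREE]
Free blocks: [5 27] total_free=32 largest=27 -> 100*(32-27)/32 = 500/32 = 15.625 -> rounds to 16

Answer: 16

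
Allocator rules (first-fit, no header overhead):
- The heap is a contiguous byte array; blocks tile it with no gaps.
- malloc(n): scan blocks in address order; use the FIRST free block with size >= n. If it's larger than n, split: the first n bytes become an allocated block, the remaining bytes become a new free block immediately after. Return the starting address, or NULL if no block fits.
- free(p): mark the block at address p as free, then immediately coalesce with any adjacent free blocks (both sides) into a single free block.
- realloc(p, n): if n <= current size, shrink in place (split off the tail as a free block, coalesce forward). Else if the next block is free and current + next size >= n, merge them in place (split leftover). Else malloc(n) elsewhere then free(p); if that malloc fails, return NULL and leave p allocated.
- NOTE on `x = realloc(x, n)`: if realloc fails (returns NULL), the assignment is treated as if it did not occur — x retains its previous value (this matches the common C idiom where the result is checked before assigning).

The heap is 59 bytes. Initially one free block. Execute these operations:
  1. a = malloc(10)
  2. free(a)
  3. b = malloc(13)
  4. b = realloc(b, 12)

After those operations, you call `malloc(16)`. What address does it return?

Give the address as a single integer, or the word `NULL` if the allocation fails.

Op 1: a = malloc(10) -> a = 0; heap: [0-9 ALLOC][10-58 FREE]
Op 2: free(a) -> (freed a); heap: [0-58 FREE]
Op 3: b = malloc(13) -> b = 0; heap: [0-12 ALLOC][13-58 FREE]
Op 4: b = realloc(b, 12) -> b = 0; heap: [0-11 ALLOC][12-58 FREE]
malloc(16): first-fit scan over [0-11 ALLOC][12-58 FREE] -> 12

Answer: 12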